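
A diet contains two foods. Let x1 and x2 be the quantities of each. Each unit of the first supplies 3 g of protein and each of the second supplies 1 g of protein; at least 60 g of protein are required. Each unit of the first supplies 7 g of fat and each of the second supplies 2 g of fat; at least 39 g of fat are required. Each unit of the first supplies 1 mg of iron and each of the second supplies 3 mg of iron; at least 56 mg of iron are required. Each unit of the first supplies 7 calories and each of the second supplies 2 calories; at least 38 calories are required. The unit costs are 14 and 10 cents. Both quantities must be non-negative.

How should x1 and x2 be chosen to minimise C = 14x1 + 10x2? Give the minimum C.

x1 = 31/2, x2 = 27/2, minimum C = 352

Corner points and C = 14x1 + 10x2:
  (0, 60) → C = 600
  (56, 0) → C = 784
  (31/2, 27/2) → C = 352
The feasible region is unbounded (it extends along (0, 1), (1, 0)), but C strictly increases along every unbounded feasible direction, so there is no improving ray and the minimum is attained at a vertex.

At the optimal vertex, 3x1 + x2 = 60 and x1 + 3x2 = 56.
Solving simultaneously gives x1 = 31/2, x2 = 27/2.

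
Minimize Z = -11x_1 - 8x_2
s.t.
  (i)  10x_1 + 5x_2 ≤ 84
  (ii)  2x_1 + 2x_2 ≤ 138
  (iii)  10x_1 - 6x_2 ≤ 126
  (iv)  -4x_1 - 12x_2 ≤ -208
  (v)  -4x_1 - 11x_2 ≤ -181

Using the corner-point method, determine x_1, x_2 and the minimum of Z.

x_1 = -261/5, x_2 = 606/5, minimum Z = -1977/5

Vertices and Z = -11x_1 - 8x_2:
  (-261/5, 606/5) → Z = -1977/5
  (-8/25, 436/25) → Z = -136
  (-29, 27) → Z = 103
The feasible region is unbounded (it extends along (-11, 4), (-1, 1)), but Z strictly increases along every unbounded feasible direction, so there is no improving ray and the minimum is attained at a vertex.

The optimum lies where 10x_1 + 5x_2 = 84 and 2x_1 + 2x_2 = 138.
Solving simultaneously gives x_1 = -261/5, x_2 = 606/5.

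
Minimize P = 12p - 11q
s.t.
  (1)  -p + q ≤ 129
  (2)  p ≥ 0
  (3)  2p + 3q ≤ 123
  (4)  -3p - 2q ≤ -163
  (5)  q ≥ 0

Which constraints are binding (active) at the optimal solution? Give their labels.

Feasible corners and P = 12p - 11q:
  (243/5, 43/5) → P = 2443/5
  (123/2, 0) → P = 738
  (163/3, 0) → P = 652

The minimum is at (243/5, 43/5). Substituting into each constraint, equality holds for (3) and (4); the remaining constraints have slack.

(3) and (4)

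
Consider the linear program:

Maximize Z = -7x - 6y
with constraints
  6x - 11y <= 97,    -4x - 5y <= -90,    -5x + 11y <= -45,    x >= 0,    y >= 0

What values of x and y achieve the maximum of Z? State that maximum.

x = 405/23, y = 90/23, maximum Z = -3375/23

Feasible corners and Z = -7x - 6y:
  (1475/74, 76/37) → Z = -11237/74
  (52, 215/11) → Z = -5294/11
  (405/23, 90/23) → Z = -3375/23

At the optimal vertex, -4x - 5y = -90 and -5x + 11y = -45.
Solving simultaneously gives x = 405/23, y = 90/23.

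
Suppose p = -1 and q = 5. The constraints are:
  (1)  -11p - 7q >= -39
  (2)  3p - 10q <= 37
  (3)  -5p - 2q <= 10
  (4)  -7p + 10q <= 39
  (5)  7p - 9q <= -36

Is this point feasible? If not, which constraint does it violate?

not feasible — violates (4)

Constraint (4): -7p + 10q = 57, which is not ≤ 39. All other constraints are satisfied.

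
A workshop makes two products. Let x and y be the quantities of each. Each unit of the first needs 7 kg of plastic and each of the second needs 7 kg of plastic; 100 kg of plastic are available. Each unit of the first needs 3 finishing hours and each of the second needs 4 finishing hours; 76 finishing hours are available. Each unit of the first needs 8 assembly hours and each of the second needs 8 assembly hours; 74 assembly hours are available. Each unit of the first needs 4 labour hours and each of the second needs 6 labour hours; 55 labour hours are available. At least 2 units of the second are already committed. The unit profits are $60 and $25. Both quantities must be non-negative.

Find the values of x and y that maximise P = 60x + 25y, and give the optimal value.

Corner points and P = 60x + 25y:
  (0, 55/6) → P = 1375/6
  (0, 2) → P = 50
  (1/4, 9) → P = 240
  (29/4, 2) → P = 485

The optimum lies where 8x + 8y = 74 and y = 2.
Solving simultaneously gives x = 29/4, y = 2.

x = 29/4, y = 2, maximum P = 485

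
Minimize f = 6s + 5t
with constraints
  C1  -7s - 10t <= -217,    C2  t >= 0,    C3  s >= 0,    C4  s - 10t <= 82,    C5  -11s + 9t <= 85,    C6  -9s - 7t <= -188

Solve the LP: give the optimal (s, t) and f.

s = 361/41, t = 637/41, minimum f = 5351/41

Vertices and f = 6s + 5t:
  (31, 0) → f = 186
  (361/41, 637/41) → f = 5351/41
  (82, 0) → f = 492
  (1097/158, 2833/158) → f = 20747/158
The feasible region is unbounded (it extends along (9, 11), (10, 1)), but f strictly increases along every unbounded feasible direction, so there is no improving ray and the minimum is attained at a vertex.

The optimum lies where -7s - 10t = -217 and -9s - 7t = -188.
Solving simultaneously gives s = 361/41, t = 637/41.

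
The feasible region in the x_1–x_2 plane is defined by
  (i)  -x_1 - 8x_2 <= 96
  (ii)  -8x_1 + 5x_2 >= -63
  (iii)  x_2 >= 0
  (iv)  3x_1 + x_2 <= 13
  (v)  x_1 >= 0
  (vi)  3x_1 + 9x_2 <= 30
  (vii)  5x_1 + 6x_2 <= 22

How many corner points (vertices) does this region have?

Intersecting each pair of boundary lines and keeping only the points that satisfy every inequality leaves:
  (13/3, 0)
  (0, 0)
  (56/13, 1/13)
  (0, 10/3)
  (2/3, 28/9)

5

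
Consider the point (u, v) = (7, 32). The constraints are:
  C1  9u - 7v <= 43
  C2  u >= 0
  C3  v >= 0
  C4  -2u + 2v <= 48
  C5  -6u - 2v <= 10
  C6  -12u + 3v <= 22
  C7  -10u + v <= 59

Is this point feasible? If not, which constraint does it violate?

Constraint C4: -2u + 2v = 50, which is not ≤ 48. All other constraints are satisfied.

not feasible — violates C4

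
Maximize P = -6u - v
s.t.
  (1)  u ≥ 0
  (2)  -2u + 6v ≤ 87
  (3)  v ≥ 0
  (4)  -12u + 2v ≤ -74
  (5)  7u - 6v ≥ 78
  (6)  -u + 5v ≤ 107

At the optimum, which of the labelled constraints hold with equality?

(3) and (5)

Extreme points and P = -6u - v:
  (33, 51/2) → P = -447/2
  (207/4, 127/4) → P = -1369/4
  (78/7, 0) → P = -468/7
The feasible region is unbounded (it extends along (5, 1), (1, 0)), but P strictly decreases along every unbounded feasible direction, so there is no improving ray and the maximum is attained at a vertex.

The maximum is at (78/7, 0). Substituting into each constraint, equality holds for (3) and (5); the remaining constraints have slack.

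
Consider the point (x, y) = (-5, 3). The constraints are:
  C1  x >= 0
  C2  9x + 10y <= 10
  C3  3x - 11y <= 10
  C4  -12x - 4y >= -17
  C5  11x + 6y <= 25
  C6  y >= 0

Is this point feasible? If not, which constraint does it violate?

not feasible — violates C1

Constraint C1: x = -5, which is not ≥ 0. All other constraints are satisfied.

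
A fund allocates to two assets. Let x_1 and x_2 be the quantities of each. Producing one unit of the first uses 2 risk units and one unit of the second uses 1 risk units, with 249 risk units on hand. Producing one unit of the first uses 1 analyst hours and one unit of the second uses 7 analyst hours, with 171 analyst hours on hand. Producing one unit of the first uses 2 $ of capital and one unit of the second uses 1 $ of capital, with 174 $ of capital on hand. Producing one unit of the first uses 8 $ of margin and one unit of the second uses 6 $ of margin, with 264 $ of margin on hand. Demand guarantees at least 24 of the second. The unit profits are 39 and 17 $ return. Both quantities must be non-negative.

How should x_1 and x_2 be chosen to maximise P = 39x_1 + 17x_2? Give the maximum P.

x_1 = 3, x_2 = 24, maximum P = 525

Extreme points and P = 39x_1 + 17x_2:
  (0, 171/7) → P = 2907/7
  (0, 24) → P = 408
  (3, 24) → P = 525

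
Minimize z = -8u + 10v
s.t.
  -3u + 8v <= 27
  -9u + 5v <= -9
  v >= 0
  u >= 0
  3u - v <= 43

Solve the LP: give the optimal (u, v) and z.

u = 43/3, v = 0, minimum z = -344/3

The binding constraints are v = 0 and 3u - v = 43.
Solving simultaneously gives u = 43/3, v = 0.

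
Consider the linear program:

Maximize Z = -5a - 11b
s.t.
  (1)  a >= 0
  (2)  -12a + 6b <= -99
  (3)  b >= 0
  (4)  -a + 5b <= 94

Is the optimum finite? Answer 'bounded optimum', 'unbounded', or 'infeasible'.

Extreme points and Z = -5a - 11b:
  (33/4, 0) → Z = -165/4
  (353/18, 409/18) → Z = -348
The feasible region has finitely many vertices and no improving ray; the maximum is -165/4 at (33/4, 0).

bounded optimum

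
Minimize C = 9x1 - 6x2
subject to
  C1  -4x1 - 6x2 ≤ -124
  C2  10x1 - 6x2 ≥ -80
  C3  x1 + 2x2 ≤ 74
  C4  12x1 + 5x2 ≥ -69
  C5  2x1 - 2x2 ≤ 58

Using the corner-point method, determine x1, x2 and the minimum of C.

x1 = 142/13, x2 = 410/13, minimum C = -1182/13

Extreme points and C = 9x1 - 6x2:
  (22/7, 130/7) → C = -582/7
  (149/5, 4/5) → C = 1317/5
  (142/13, 410/13) → C = -1182/13
  (44, 15) → C = 306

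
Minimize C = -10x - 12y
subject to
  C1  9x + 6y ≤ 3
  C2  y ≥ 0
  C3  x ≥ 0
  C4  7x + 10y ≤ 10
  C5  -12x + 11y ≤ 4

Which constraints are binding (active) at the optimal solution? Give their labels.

Corner points and C = -10x - 12y:
  (1/3, 0) → C = -10/3
  (1/19, 8/19) → C = -106/19
  (0, 0) → C = 0
  (0, 4/11) → C = -48/11

The minimum is at (1/19, 8/19). Substituting into each constraint, equality holds for C1 and C5; the remaining constraints have slack.

C1 and C5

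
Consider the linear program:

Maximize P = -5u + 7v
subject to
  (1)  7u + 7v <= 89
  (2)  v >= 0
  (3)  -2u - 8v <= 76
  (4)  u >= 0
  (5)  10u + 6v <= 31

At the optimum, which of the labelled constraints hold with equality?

(4) and (5)

Feasible corners and P = -5u + 7v:
  (0, 0) → P = 0
  (31/10, 0) → P = -31/2
  (0, 31/6) → P = 217/6

The maximum is at (0, 31/6). Substituting into each constraint, equality holds for (4) and (5); the remaining constraints have slack.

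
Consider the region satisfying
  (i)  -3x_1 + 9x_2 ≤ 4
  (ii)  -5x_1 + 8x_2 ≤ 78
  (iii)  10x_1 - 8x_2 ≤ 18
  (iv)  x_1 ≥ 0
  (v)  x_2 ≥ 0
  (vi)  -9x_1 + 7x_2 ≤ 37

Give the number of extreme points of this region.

Pairwise boundary intersections that survive every other constraint:
  (97/33, 47/33)
  (0, 4/9)
  (9/5, 0)
  (0, 0)

4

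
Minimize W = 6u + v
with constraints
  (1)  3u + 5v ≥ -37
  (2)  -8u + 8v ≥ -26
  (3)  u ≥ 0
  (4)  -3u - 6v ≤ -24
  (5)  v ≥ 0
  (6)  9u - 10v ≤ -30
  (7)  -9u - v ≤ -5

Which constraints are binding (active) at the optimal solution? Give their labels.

Vertices and W = 6u + v:
  (125/2, 237/4) → W = 1737/4
  (0, 5) → W = 5
  (5/7, 51/14) → W = 111/14
  (2/17, 67/17) → W = 79/17
The feasible region is unbounded (it extends along (0, 1), (1, 1)), but W strictly increases along every unbounded feasible direction, so there is no improving ray and the minimum is attained at a vertex.

The minimum is at (2/17, 67/17). Substituting into each constraint, equality holds for (4) and (7); the remaining constraints have slack.

(4) and (7)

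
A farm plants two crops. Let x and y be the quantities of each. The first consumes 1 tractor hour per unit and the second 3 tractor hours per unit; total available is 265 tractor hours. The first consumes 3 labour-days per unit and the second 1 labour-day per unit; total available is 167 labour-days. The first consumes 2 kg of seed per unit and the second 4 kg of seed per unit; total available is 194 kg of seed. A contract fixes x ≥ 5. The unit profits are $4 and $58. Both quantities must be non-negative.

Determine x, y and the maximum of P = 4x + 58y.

Vertices and P = 4x + 58y:
  (167/3, 0) → P = 668/3
  (5, 0) → P = 20
  (237/5, 124/5) → P = 1628
  (5, 46) → P = 2688

The optimum lies where 2x + 4y = 194 and x = 5.
Solving simultaneously gives x = 5, y = 46.

x = 5, y = 46, maximum P = 2688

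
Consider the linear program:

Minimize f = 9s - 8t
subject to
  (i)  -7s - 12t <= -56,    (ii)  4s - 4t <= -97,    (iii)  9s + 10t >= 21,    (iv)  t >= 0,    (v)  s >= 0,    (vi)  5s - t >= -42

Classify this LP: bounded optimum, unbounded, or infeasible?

unbounded

From the feasible point (0, 97/4), moving in the direction (1, 5) keeps every constraint satisfied while f decreases without bound.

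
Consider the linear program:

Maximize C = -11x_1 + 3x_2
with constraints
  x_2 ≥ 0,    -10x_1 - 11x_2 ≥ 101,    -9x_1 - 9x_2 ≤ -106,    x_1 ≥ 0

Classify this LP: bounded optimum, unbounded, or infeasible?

infeasible

The boundaries x_2 = 0 and -9x_1 - 9x_2 = -106 meet at (106/9, 0), but that point violates -10x_1 - 11x_2 ≥ 101. Every candidate vertex is excluded by some other constraint, so the feasible region is empty.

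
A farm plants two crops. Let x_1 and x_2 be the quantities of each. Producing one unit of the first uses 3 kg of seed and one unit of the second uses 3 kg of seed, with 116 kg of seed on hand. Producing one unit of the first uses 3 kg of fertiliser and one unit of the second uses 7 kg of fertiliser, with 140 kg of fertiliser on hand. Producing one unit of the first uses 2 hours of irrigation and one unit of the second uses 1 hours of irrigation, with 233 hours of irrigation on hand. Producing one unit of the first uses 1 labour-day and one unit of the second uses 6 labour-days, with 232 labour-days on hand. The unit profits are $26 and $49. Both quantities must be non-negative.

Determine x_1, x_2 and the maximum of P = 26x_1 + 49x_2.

Corner points and P = 26x_1 + 49x_2:
  (0, 0) → P = 0
  (0, 20) → P = 980
  (116/3, 0) → P = 3016/3
  (98/3, 6) → P = 3430/3

The optimum lies where 3x_1 + 3x_2 = 116 and 3x_1 + 7x_2 = 140.
Solving simultaneously gives x_1 = 98/3, x_2 = 6.

x_1 = 98/3, x_2 = 6, maximum P = 3430/3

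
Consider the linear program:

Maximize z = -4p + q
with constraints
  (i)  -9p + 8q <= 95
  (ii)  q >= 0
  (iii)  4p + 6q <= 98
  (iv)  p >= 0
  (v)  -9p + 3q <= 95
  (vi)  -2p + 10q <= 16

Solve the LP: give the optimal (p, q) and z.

p = 0, q = 8/5, maximum z = 8/5

Corner points and z = -4p + q:
  (49/2, 0) → z = -98
  (0, 0) → z = 0
  (17, 5) → z = -63
  (0, 8/5) → z = 8/5

The optimum lies where p = 0 and -2p + 10q = 16.
Solving simultaneously gives p = 0, q = 8/5.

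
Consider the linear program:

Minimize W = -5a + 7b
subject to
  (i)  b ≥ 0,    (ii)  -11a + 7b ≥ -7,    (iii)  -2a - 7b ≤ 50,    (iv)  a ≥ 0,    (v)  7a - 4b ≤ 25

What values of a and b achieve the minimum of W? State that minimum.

Extreme points and W = -5a + 7b:
  (7/11, 0) → W = -35/11
  (0, 0) → W = 0
  (147/5, 226/5) → W = 847/5
The feasible region is unbounded (it extends along (0, 1), (4, 7)), but W strictly increases along every unbounded feasible direction, so there is no improving ray and the minimum is attained at a vertex.

a = 7/11, b = 0, minimum W = -35/11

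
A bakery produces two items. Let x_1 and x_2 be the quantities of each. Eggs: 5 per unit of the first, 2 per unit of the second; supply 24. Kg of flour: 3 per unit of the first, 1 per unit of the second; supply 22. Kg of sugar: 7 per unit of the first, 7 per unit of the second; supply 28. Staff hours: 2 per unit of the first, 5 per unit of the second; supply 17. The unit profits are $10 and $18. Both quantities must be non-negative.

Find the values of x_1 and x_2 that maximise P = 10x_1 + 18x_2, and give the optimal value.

x_1 = 1, x_2 = 3, maximum P = 64

Extreme points and P = 10x_1 + 18x_2:
  (0, 0) → P = 0
  (0, 17/5) → P = 306/5
  (4, 0) → P = 40
  (1, 3) → P = 64

At the optimal vertex, 7x_1 + 7x_2 = 28 and 2x_1 + 5x_2 = 17.
Solving simultaneously gives x_1 = 1, x_2 = 3.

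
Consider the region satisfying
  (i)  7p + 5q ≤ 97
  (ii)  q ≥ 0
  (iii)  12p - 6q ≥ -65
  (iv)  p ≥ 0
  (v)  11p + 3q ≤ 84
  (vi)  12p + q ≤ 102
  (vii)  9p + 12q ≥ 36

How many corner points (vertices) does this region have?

Pairwise boundary intersections that survive every other constraint:
  (257/102, 1619/102)
  (129/34, 479/34)
  (84/11, 0)
  (4, 0)
  (0, 65/6)
  (0, 3)

6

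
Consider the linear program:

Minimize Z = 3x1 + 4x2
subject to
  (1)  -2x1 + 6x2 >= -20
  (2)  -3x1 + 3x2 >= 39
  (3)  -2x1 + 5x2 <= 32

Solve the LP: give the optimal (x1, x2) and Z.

x1 = -146, x2 = -52, minimum Z = -646

Corner points and Z = 3x1 + 4x2:
  (-49/2, -23/2) → Z = -239/2
  (-146, -52) → Z = -646
  (-11, 2) → Z = -25

The optimum lies where -2x1 + 6x2 = -20 and -2x1 + 5x2 = 32.
Solving simultaneously gives x1 = -146, x2 = -52.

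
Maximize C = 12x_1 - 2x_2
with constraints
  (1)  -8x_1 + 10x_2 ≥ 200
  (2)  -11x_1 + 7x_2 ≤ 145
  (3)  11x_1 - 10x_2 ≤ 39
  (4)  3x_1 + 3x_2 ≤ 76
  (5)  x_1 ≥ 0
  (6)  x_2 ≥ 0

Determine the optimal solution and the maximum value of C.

Corner points and C = 12x_1 - 2x_2:
  (80/27, 604/27) → C = -248/27
  (0, 20) → C = -40
  (97/54, 1271/54) → C = -689/27
  (0, 145/7) → C = -290/7

The binding constraints are -8x_1 + 10x_2 = 200 and 3x_1 + 3x_2 = 76.
Solving simultaneously gives x_1 = 80/27, x_2 = 604/27.

x_1 = 80/27, x_2 = 604/27, maximum C = -248/27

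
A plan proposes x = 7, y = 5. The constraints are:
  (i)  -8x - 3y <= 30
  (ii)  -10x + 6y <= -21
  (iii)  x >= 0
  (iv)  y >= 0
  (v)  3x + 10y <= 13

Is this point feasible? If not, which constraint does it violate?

not feasible — violates (v)

Constraint (v): 3x + 10y = 71, which is not ≤ 13. All other constraints are satisfied.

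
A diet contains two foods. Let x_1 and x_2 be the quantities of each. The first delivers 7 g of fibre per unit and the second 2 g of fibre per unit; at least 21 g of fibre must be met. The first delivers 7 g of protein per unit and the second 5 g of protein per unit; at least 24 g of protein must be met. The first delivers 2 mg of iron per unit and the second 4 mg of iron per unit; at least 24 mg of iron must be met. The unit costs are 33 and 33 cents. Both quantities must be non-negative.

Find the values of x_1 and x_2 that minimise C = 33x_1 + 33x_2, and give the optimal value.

x_1 = 3/2, x_2 = 21/4, minimum C = 891/4

Corner points and C = 33x_1 + 33x_2:
  (0, 21/2) → C = 693/2
  (12, 0) → C = 396
  (3/2, 21/4) → C = 891/4
The feasible region is unbounded (it extends along (0, 1), (1, 0)), but C strictly increases along every unbounded feasible direction, so there is no improving ray and the minimum is attained at a vertex.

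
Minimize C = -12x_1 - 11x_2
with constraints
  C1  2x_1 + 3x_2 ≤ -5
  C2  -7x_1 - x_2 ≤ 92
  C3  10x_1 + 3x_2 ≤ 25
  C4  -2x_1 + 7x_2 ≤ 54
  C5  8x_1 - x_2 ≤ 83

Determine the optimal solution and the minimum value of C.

x_1 = 15/4, x_2 = -25/6, minimum C = 5/6

Feasible corners and C = -12x_1 - 11x_2:
  (15/4, -25/6) → C = 5/6
  (-197/20, 49/10) → C = 643/10
  (-698/51, 194/51) → C = 6242/51
  (-3/5, -439/5) → C = 973
  (137/17, -315/17) → C = 1821/17

The optimum lies where 2x_1 + 3x_2 = -5 and 10x_1 + 3x_2 = 25.
Solving simultaneously gives x_1 = 15/4, x_2 = -25/6.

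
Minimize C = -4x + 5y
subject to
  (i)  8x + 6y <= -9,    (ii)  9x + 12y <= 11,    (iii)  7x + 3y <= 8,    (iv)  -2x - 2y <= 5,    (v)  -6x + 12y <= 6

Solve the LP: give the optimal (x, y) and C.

Extreme points and C = -4x + 5y:
  (3, -11/2) → C = -79/2
  (-12/11, -1/22) → C = 91/22
  (-2, -1/2) → C = 11/2

x = 3, y = -11/2, minimum C = -79/2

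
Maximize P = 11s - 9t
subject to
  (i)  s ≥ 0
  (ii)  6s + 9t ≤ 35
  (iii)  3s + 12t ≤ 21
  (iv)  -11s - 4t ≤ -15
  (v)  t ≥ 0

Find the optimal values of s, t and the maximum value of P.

Feasible corners and P = 11s - 9t:
  (77/15, 7/15) → P = 784/15
  (35/6, 0) → P = 385/6
  (4/5, 31/20) → P = -103/20
  (15/11, 0) → P = 15

s = 35/6, t = 0, maximum P = 385/6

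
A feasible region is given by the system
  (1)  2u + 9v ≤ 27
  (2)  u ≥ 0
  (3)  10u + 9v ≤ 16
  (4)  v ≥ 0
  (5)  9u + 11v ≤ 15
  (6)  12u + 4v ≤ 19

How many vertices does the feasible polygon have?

5

Intersecting each pair of boundary lines and keeping only the points that satisfy every inequality leaves:
  (0, 0)
  (0, 15/11)
  (41/29, 6/29)
  (107/68, 1/34)
  (19/12, 0)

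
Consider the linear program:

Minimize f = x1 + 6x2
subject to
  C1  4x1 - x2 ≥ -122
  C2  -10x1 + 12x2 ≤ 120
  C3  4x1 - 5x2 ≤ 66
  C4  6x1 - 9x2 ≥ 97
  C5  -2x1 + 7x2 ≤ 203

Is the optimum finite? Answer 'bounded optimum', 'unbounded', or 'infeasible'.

bounded optimum

Feasible corners and f = x1 + 6x2:
  (-169/4, -47) → f = -1297/4
  (-239/6, -112/3) → f = -1583/6
  (109/6, 4/3) → f = 157/6
The feasible region has finitely many vertices and no improving ray; the minimum is -1297/4 at (-169/4, -47).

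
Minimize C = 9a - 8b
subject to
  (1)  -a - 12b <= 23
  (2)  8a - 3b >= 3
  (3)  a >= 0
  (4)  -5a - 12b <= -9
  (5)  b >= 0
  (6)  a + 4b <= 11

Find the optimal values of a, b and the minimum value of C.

a = 9/7, b = 17/7, minimum C = -55/7

Feasible corners and C = 9a - 8b:
  (21/37, 19/37) → C = 1
  (9/7, 17/7) → C = -55/7
  (9/5, 0) → C = 81/5
  (11, 0) → C = 99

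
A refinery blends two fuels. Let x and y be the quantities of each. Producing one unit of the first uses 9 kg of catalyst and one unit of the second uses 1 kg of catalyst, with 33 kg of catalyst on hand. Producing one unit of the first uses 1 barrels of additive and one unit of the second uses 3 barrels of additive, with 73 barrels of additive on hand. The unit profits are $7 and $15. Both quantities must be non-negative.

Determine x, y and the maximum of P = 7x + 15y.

x = 1, y = 24, maximum P = 367

Feasible corners and P = 7x + 15y:
  (0, 0) → P = 0
  (0, 73/3) → P = 365
  (11/3, 0) → P = 77/3
  (1, 24) → P = 367

The binding constraints are 9x + y = 33 and x + 3y = 73.
Solving simultaneously gives x = 1, y = 24.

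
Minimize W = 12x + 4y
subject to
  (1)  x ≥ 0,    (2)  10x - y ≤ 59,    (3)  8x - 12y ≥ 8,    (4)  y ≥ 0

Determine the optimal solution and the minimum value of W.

x = 1, y = 0, minimum W = 12

Corner points and W = 12x + 4y:
  (25/4, 7/2) → W = 89
  (59/10, 0) → W = 354/5
  (1, 0) → W = 12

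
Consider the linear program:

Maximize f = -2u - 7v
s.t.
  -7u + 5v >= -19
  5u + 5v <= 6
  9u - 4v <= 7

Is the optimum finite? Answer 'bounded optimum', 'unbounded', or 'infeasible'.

unbounded

From the feasible point (-41/17, -122/17), moving in the direction (-5, -7) keeps every constraint satisfied while f increases without bound.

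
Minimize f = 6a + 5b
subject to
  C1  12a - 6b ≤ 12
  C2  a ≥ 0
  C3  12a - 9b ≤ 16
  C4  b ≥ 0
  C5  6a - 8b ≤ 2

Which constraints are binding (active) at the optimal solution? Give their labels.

C2 and C4

Extreme points and f = 6a + 5b:
  (7/5, 4/5) → f = 62/5
  (0, 0) → f = 0
  (1/3, 0) → f = 2
The feasible region is unbounded (it extends along (1, 2), (0, 1)), but f strictly increases along every unbounded feasible direction, so there is no improving ray and the minimum is attained at a vertex.

The minimum is at (0, 0). Substituting into each constraint, equality holds for C2 and C4; the remaining constraints have slack.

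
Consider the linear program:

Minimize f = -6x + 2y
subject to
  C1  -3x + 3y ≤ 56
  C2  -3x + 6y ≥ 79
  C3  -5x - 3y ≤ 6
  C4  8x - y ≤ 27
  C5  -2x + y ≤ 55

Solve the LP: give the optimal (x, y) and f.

x = 241/45, y = 713/45, minimum f = -4/9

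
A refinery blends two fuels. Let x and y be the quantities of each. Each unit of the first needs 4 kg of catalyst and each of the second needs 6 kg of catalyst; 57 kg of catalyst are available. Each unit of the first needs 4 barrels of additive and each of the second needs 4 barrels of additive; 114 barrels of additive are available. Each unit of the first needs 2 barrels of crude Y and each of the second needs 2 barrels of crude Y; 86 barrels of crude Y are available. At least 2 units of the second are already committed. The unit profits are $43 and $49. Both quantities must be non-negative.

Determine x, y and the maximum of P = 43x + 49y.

x = 45/4, y = 2, maximum P = 2327/4

Extreme points and P = 43x + 49y:
  (0, 19/2) → P = 931/2
  (0, 2) → P = 98
  (45/4, 2) → P = 2327/4

The binding constraints are 4x + 6y = 57 and y = 2.
Solving simultaneously gives x = 45/4, y = 2.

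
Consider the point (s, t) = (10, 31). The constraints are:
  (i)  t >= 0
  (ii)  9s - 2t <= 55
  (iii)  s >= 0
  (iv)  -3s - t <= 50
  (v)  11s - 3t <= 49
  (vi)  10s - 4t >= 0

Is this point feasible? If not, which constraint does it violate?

not feasible — violates (vi)

Constraint (vi): 10s - 4t = -24, which is not ≥ 0. All other constraints are satisfied.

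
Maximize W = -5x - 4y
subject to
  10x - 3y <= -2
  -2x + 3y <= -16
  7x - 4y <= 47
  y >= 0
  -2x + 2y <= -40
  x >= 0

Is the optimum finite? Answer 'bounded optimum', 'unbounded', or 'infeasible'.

infeasible

The boundaries -2x + 2y = -40 and x = 0 meet at (0, -20), but that point violates 10x - 3y ≤ -2. Every candidate vertex is excluded by some other constraint, so the feasible region is empty.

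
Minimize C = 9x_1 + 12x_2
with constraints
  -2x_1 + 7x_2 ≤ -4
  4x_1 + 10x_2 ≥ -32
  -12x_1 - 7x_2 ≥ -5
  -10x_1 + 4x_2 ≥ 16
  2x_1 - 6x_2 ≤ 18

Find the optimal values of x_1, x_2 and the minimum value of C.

Vertices and C = 9x_1 + 12x_2:
  (-23/6, -5/3) → C = -109/2
  (-64/31, -36/31) → C = -1008/31
  (-72/29, -64/29) → C = -1416/29

x_1 = -23/6, x_2 = -5/3, minimum C = -109/2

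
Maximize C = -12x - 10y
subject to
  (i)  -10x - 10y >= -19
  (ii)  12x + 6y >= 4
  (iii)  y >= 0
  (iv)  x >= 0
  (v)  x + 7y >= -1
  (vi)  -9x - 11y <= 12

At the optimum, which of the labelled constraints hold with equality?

Feasible corners and C = -12x - 10y:
  (19/10, 0) → C = -114/5
  (0, 19/10) → C = -19
  (1/3, 0) → C = -4
  (0, 2/3) → C = -20/3

The maximum is at (1/3, 0). Substituting into each constraint, equality holds for (ii) and (iii); the remaining constraints have slack.

(ii) and (iii)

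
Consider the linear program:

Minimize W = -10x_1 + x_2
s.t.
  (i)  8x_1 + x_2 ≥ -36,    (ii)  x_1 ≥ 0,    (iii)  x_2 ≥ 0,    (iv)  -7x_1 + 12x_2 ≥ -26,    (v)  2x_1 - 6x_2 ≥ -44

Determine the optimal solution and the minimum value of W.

x_1 = 38, x_2 = 20, minimum W = -360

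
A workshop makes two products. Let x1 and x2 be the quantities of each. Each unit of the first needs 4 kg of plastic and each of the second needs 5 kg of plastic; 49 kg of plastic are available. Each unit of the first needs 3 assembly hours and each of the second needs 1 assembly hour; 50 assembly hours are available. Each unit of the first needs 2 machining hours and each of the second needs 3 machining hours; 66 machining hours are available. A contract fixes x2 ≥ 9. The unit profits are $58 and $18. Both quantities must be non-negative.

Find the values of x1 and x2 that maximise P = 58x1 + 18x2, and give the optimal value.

Corner points and P = 58x1 + 18x2:
  (0, 49/5) → P = 882/5
  (0, 9) → P = 162
  (1, 9) → P = 220

x1 = 1, x2 = 9, maximum P = 220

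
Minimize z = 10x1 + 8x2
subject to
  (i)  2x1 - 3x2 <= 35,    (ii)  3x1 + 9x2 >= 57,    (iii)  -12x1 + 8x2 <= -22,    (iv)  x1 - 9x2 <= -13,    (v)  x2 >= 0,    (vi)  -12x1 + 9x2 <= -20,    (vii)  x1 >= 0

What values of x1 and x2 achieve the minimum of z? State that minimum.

Corner points and z = 10x1 + 8x2:
  (118/5, 61/15) → z = 4028/15
  (11, 8/3) → z = 394/3
  (77/15, 208/45) → z = 3974/45
The feasible region is unbounded (it extends along (3, 4), (3, 2)), but z strictly increases along every unbounded feasible direction, so there is no improving ray and the minimum is attained at a vertex.

At the optimal vertex, 3x1 + 9x2 = 57 and -12x1 + 9x2 = -20.
Solving simultaneously gives x1 = 77/15, x2 = 208/45.

x1 = 77/15, x2 = 208/45, minimum z = 3974/45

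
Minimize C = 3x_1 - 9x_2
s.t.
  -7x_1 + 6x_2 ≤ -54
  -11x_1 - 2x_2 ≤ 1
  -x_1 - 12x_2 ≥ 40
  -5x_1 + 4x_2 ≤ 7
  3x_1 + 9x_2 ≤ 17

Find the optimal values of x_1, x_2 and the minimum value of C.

x_1 = 68/15, x_2 = -167/45, minimum C = 47

Corner points and C = 3x_1 - 9x_2:
  (51/40, -601/80) → C = 1143/16
  (68/15, -167/45) → C = 47
  (188/9, -137/27) → C = 325/3
The feasible region is unbounded (it extends along (3, -1), (2, -11)), but C strictly increases along every unbounded feasible direction, so there is no improving ray and the minimum is attained at a vertex.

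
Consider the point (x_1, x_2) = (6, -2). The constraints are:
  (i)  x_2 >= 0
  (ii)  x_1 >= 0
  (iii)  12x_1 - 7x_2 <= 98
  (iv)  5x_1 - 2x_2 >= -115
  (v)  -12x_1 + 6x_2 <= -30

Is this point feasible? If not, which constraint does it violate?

not feasible — violates (i)

Constraint (i): x_2 = -2, which is not ≥ 0. All other constraints are satisfied.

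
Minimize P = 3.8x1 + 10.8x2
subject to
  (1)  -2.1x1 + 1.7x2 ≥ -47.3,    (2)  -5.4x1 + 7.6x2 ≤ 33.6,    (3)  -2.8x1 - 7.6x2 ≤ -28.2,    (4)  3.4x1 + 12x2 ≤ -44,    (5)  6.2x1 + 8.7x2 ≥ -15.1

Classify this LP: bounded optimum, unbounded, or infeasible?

infeasible

The boundaries -2.1x1 + 1.7x2 = -47.3 and -5.4x1 + 7.6x2 = 33.6 meet at (20830/339, 5433/113), but that point violates 3.4x1 + 12x2 ≤ -44. Every candidate vertex is excluded by some other constraint, so the feasible region is empty.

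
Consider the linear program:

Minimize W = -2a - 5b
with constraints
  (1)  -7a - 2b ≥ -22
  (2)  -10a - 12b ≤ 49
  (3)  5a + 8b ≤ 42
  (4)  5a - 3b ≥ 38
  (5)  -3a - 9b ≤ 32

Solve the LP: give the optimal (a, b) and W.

a = 142/31, b = -156/31, minimum W = 16

Extreme points and W = -2a - 5b:
  (142/31, -156/31) → W = 16
  (262/57, -290/57) → W = 926/57
  (41/9, -137/27) → W = 439/27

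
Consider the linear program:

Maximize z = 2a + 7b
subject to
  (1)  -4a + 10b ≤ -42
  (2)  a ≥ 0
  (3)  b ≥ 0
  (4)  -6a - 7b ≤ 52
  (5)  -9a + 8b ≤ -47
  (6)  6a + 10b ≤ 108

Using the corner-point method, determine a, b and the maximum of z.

a = 15, b = 9/5, maximum z = 213/5

Vertices and z = 2a + 7b:
  (21/2, 0) → z = 21
  (15, 9/5) → z = 213/5
  (18, 0) → z = 36

The optimum lies where -4a + 10b = -42 and 6a + 10b = 108.
Solving simultaneously gives a = 15, b = 9/5.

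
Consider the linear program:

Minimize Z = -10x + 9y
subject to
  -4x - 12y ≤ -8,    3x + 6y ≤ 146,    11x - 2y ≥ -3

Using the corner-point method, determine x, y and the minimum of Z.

x = 142, y = -140/3, minimum Z = -1840

Vertices and Z = -10x + 9y:
  (142, -140/3) → Z = -1840
  (-1/7, 5/7) → Z = 55/7
  (137/36, 1615/72) → Z = 11795/72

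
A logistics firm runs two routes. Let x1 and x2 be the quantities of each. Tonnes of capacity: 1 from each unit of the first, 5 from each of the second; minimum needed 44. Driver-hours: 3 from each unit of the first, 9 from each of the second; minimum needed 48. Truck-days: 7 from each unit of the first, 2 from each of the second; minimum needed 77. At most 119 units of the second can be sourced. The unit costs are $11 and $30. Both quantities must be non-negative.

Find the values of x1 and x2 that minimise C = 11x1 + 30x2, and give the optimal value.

x1 = 9, x2 = 7, minimum C = 309

Feasible corners and C = 11x1 + 30x2:
  (0, 77/2) → C = 1155
  (0, 119) → C = 3570
  (44, 0) → C = 484
  (9, 7) → C = 309
The feasible region is unbounded (it extends along (1, 0)), but C strictly increases along every unbounded feasible direction, so there is no improving ray and the minimum is attained at a vertex.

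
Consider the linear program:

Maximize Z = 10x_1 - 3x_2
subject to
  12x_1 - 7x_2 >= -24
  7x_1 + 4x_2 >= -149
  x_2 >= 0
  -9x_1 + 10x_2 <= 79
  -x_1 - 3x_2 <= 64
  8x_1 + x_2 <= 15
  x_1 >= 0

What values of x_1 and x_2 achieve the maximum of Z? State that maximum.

x_1 = 15/8, x_2 = 0, maximum Z = 75/4

Corner points and Z = 10x_1 - 3x_2:
  (81/68, 93/17) → Z = -9/2
  (0, 24/7) → Z = -72/7
  (15/8, 0) → Z = 75/4
  (0, 0) → Z = 0

At the optimal vertex, x_2 = 0 and 8x_1 + x_2 = 15.
Solving simultaneously gives x_1 = 15/8, x_2 = 0.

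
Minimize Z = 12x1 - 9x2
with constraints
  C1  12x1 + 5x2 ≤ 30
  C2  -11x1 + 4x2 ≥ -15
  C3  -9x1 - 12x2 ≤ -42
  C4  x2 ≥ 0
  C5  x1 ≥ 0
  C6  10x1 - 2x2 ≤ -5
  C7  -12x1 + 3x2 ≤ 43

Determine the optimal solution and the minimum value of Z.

Vertices and Z = 12x1 - 9x2:
  (0, 6) → Z = -54
  (35/74, 180/37) → Z = -1410/37
  (0, 7/2) → Z = -63/2
  (4/23, 155/46) → Z = -1299/46

x1 = 0, x2 = 6, minimum Z = -54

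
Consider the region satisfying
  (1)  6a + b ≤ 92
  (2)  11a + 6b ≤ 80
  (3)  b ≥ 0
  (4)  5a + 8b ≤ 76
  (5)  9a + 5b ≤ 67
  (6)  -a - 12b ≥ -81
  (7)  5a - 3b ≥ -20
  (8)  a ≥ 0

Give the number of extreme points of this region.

The feasible vertices (each the meet of two boundaries and inside every other half-plane) are:
  (80/11, 0)
  (79/21, 811/126)
  (0, 0)
  (1/21, 425/63)
  (0, 20/3)

5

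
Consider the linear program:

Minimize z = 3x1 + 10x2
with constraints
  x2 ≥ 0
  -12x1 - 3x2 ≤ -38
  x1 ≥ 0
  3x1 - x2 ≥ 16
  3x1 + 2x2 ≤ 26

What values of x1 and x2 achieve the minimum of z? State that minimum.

x1 = 16/3, x2 = 0, minimum z = 16

Extreme points and z = 3x1 + 10x2:
  (16/3, 0) → z = 16
  (26/3, 0) → z = 26
  (58/9, 10/3) → z = 158/3

The binding constraints are x2 = 0 and 3x1 - x2 = 16.
Solving simultaneously gives x1 = 16/3, x2 = 0.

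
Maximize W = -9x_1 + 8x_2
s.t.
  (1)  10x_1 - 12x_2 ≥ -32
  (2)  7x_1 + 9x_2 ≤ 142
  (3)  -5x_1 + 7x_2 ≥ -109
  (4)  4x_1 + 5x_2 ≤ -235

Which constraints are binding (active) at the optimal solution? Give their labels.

(1) and (3)

Vertices and W = -9x_1 + 8x_2:
  (-766/5, -125) → W = 1894/5
  (-1490/49, -1111/49) → W = 646/7
  (-1100/53, -1611/53) → W = -2988/53

The maximum is at (-766/5, -125). Substituting into each constraint, equality holds for (1) and (3); the remaining constraints have slack.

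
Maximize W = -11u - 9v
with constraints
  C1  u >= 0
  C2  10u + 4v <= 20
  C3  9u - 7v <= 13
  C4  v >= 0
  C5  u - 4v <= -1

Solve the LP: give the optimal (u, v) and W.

u = 0, v = 1/4, maximum W = -9/4

Corner points and W = -11u - 9v:
  (0, 5) → W = -45
  (0, 1/4) → W = -9/4
  (19/11, 15/22) → W = -553/22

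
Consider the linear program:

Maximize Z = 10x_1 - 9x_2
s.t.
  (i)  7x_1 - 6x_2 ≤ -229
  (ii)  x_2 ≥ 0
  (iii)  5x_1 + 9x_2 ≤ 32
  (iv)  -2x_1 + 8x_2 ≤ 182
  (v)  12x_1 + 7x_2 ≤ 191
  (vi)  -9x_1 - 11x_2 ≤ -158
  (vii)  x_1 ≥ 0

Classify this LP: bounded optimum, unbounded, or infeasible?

infeasible

The boundaries -9x_1 - 11x_2 = -158 and x_1 = 0 meet at (0, 158/11), but that point violates 7x_1 - 6x_2 ≤ -229. Every candidate vertex is excluded by some other constraint, so the feasible region is empty.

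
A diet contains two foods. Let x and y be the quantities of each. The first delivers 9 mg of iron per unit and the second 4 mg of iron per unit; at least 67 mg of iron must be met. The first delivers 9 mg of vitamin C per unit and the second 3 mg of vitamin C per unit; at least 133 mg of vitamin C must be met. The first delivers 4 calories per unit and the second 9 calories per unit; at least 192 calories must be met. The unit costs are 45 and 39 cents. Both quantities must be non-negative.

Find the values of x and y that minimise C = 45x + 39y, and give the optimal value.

Vertices and C = 45x + 39y:
  (0, 133/3) → C = 1729
  (48, 0) → C = 2160
  (9, 52/3) → C = 1081
The feasible region is unbounded (it extends along (0, 1), (1, 0)), but C strictly increases along every unbounded feasible direction, so there is no improving ray and the minimum is attained at a vertex.

At the optimal vertex, 9x + 3y = 133 and 4x + 9y = 192.
Solving simultaneously gives x = 9, y = 52/3.

x = 9, y = 52/3, minimum C = 1081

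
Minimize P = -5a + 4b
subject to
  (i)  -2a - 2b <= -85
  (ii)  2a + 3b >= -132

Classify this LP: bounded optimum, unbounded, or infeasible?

From the feasible point (519/2, -217), moving in the direction (3, -2) keeps every constraint satisfied while P decreases without bound.

unbounded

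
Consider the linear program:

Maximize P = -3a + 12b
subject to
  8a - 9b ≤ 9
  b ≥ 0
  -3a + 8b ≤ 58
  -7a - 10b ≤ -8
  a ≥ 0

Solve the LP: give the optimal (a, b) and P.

a = 594/37, b = 491/37, maximum P = 4110/37

Extreme points and P = -3a + 12b:
  (594/37, 491/37) → P = 4110/37
  (162/143, 1/143) → P = -474/143
  (0, 29/4) → P = 87
  (0, 4/5) → P = 48/5

The optimum lies where 8a - 9b = 9 and -3a + 8b = 58.
Solving simultaneously gives a = 594/37, b = 491/37.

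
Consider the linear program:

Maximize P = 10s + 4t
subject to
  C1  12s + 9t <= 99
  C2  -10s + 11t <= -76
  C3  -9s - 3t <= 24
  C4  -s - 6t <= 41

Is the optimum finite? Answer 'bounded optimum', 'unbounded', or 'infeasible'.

bounded optimum

Corner points and P = 10s + 4t:
  (591/74, 13/37) → P = 3007/37
  (107/7, -197/21) → P = 346/3
  (5/71, -486/71) → P = -1894/71
The feasible region has finitely many vertices and no improving ray; the maximum is 346/3 at (107/7, -197/21).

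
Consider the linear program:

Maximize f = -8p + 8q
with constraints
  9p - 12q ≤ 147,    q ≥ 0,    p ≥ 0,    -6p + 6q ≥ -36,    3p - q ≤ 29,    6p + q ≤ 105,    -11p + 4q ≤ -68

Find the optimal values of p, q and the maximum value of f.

p = 488/35, q = 747/35, maximum f = 296/5

Corner points and f = -8p + 8q:
  (23/2, 11/2) → f = -48
  (44/7, 2/7) → f = -48
  (134/9, 47/3) → f = 56/9
  (488/35, 747/35) → f = 296/5

The binding constraints are 6p + q = 105 and -11p + 4q = -68.
Solving simultaneously gives p = 488/35, q = 747/35.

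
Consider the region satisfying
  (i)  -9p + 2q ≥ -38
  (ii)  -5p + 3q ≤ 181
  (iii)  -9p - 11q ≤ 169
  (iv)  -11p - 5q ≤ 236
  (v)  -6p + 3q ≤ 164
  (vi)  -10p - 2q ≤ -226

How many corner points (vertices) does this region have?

4

The feasible vertices (each the meet of two boundaries and inside every other half-plane) are:
  (28, 107)
  (264/19, 827/19)
  (17, 266/3)
  (25/3, 214/3)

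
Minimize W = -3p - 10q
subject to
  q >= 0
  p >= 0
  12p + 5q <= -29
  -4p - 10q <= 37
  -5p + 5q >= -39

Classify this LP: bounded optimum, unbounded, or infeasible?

The boundaries q = 0 and p = 0 meet at (0, 0), but that point violates 12p + 5q ≤ -29. Every candidate vertex is excluded by some other constraint, so the feasible region is empty.

infeasible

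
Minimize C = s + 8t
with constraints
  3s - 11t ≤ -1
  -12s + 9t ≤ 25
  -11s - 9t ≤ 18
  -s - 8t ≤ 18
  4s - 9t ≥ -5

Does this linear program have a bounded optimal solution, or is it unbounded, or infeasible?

Extreme points and C = s + 8t:
  (-207/148, -43/148) → C = -551/148
  (-23/15, -17/135) → C = -343/135
The feasible region has finitely many vertices and no improving ray; the minimum is -551/148 at (-207/148, -43/148).

bounded optimum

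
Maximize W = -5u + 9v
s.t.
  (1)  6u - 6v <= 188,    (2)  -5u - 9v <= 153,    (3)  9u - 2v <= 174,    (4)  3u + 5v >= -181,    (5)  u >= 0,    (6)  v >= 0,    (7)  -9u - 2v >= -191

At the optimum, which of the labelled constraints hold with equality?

Vertices and W = -5u + 9v:
  (58/3, 0) → W = -290/3
  (365/18, 17/4) → W = -2273/36
  (0, 0) → W = 0
  (0, 191/2) → W = 1719/2

The maximum is at (0, 191/2). Substituting into each constraint, equality holds for (5) and (7); the remaining constraints have slack.

(5) and (7)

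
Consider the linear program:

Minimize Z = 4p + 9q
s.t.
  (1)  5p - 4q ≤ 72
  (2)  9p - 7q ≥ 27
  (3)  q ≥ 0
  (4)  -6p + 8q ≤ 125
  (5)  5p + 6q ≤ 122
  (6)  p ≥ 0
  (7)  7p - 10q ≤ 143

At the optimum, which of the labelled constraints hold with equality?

(2) and (3)

Vertices and Z = 4p + 9q:
  (72/5, 0) → Z = 288/5
  (92/5, 5) → Z = 593/5
  (3, 0) → Z = 12
  (1016/89, 963/89) → Z = 12731/89

The minimum is at (3, 0). Substituting into each constraint, equality holds for (2) and (3); the remaining constraints have slack.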